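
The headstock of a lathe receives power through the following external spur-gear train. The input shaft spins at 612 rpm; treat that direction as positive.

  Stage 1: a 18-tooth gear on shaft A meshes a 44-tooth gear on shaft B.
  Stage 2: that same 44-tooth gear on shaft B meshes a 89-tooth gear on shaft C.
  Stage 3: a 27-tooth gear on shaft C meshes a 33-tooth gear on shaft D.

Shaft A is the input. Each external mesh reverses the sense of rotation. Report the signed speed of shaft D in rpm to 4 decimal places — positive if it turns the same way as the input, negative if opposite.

-101.2707 rpm (opposite to input, |ω| = 101.2707 rpm)

Stage 1 [18T→44T]: ω = 612.0000×18/44 = 250.3636 rpm, dir flips to −; running = −250.3636
Stage 2 [44T→89T]: ω = 250.3636×44/89 = 123.7753 rpm, dir flips to +; running = +123.7753
Stage 3 [27T→33T]: ω = 123.7753×27/33 = 101.2707 rpm, dir flips to −; running = −101.2707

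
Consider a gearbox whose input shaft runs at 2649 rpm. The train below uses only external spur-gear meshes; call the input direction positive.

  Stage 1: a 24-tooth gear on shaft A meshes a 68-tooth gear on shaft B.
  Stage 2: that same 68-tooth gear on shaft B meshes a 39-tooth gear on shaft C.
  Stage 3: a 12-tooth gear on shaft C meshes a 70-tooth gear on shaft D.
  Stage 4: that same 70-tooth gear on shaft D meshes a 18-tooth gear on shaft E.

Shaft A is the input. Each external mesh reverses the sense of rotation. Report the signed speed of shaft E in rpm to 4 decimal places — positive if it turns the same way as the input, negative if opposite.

+1086.7692 rpm (same as input, |ω| = 1086.7692 rpm)

Stage 1 [24T→68T]: ω = 2649.0000×24/68 = 934.9412 rpm, dir flips to −; running = −934.9412
Stage 2 [68T→39T]: ω = 934.9412×68/39 = 1630.1538 rpm, dir flips to +; running = +1630.1538
Stage 3 [12T→70T]: ω = 1630.1538×12/70 = 279.4549 rpm, dir flips to −; running = −279.4549
Stage 4 [70T→18T]: ω = 279.4549×70/18 = 1086.7692 rpm, dir flips to +; running = +1086.7692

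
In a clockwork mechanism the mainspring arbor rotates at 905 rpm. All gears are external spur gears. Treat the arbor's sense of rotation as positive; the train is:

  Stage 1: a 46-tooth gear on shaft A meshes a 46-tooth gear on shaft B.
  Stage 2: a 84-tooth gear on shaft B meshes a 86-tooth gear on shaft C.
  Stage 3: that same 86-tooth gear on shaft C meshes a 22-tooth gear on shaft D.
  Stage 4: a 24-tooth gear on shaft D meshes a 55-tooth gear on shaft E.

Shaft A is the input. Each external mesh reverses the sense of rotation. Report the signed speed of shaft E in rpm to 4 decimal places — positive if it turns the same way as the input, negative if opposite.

Stage 1 [46T→46T]: ω = 905.0000×46/46 = 905.0000 rpm, dir flips to −; running = −905.0000
Stage 2 [84T→86T]: ω = 905.0000×84/86 = 883.9535 rpm, dir flips to +; running = +883.9535
Stage 3 [86T→22T]: ω = 883.9535×86/22 = 3455.4545 rpm, dir flips to −; running = −3455.4545
Stage 4 [24T→55T]: ω = 3455.4545×24/55 = 1507.8347 rpm, dir flips to +; running = +1507.8347

+1507.8347 rpm (same as input, |ω| = 1507.8347 rpm)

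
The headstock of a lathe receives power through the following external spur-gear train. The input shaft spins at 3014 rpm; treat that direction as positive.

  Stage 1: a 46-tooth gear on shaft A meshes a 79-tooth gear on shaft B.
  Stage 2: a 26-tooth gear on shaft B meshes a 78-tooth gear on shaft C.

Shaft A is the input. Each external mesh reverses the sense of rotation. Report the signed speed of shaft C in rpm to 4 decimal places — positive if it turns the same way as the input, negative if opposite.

+584.9958 rpm (same as input, |ω| = 584.9958 rpm)

Stage 1 [46T→79T]: ω = 3014.0000×46/79 = 1754.9873 rpm, dir flips to −; running = −1754.9873
Stage 2 [26T→78T]: ω = 1754.9873×26/78 = 584.9958 rpm, dir flips to +; running = +584.9958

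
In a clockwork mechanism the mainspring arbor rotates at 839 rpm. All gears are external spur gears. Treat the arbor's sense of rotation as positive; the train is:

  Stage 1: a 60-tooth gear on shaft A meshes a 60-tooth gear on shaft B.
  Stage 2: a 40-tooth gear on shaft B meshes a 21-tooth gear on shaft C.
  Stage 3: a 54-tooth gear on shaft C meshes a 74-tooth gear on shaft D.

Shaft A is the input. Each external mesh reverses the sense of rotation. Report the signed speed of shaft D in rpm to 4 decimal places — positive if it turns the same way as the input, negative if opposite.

Stage 1 [60T→60T]: ω = 839.0000×60/60 = 839.0000 rpm, dir flips to −; running = −839.0000
Stage 2 [40T→21T]: ω = 839.0000×40/21 = 1598.0952 rpm, dir flips to +; running = +1598.0952
Stage 3 [54T→74T]: ω = 1598.0952×54/74 = 1166.1776 rpm, dir flips to −; running = −1166.1776

-1166.1776 rpm (opposite to input, |ω| = 1166.1776 rpm)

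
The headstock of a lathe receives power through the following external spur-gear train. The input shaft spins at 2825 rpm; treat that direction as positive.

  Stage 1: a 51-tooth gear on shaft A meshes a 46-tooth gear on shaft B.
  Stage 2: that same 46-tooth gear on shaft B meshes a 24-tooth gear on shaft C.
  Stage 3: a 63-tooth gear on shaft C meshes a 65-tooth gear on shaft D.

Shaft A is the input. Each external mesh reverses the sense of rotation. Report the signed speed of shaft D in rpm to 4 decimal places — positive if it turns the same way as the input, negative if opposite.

Stage 1 [51T→46T]: ω = 2825.0000×51/46 = 3132.0652 rpm, dir flips to −; running = −3132.0652
Stage 2 [46T→24T]: ω = 3132.0652×46/24 = 6003.1250 rpm, dir flips to +; running = +6003.1250
Stage 3 [63T→65T]: ω = 6003.1250×63/65 = 5818.4135 rpm, dir flips to −; running = −5818.4135

-5818.4135 rpm (opposite to input, |ω| = 5818.4135 rpm)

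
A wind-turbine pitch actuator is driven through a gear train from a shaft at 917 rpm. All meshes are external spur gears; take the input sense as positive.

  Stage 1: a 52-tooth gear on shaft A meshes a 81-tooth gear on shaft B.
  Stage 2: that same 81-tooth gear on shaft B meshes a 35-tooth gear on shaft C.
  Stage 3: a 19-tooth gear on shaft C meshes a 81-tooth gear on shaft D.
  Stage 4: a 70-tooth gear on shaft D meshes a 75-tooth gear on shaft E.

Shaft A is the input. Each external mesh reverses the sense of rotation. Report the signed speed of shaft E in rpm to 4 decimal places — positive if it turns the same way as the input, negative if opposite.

Stage 1 [52T→81T]: ω = 917.0000×52/81 = 588.6914 rpm, dir flips to −; running = −588.6914
Stage 2 [81T→35T]: ω = 588.6914×81/35 = 1362.4000 rpm, dir flips to +; running = +1362.4000
Stage 3 [19T→81T]: ω = 1362.4000×19/81 = 319.5753 rpm, dir flips to −; running = −319.5753
Stage 4 [70T→75T]: ω = 319.5753×70/75 = 298.2703 rpm, dir flips to +; running = +298.2703

+298.2703 rpm (same as input, |ω| = 298.2703 rpm)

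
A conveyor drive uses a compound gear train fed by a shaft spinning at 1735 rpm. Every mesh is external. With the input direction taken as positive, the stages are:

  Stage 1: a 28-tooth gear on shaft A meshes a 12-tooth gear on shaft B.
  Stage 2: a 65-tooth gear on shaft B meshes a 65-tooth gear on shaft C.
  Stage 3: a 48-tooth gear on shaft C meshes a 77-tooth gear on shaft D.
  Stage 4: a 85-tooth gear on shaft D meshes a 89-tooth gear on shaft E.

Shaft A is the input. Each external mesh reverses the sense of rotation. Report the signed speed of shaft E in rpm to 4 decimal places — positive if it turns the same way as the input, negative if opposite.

Stage 1 [28T→12T]: ω = 1735.0000×28/12 = 4048.3333 rpm, dir flips to −; running = −4048.3333
Stage 2 [65T→65T]: ω = 4048.3333×65/65 = 4048.3333 rpm, dir flips to +; running = +4048.3333
Stage 3 [48T→77T]: ω = 4048.3333×48/77 = 2523.6364 rpm, dir flips to −; running = −2523.6364
Stage 4 [85T→89T]: ω = 2523.6364×85/89 = 2410.2145 rpm, dir flips to +; running = +2410.2145

+2410.2145 rpm (same as input, |ω| = 2410.2145 rpm)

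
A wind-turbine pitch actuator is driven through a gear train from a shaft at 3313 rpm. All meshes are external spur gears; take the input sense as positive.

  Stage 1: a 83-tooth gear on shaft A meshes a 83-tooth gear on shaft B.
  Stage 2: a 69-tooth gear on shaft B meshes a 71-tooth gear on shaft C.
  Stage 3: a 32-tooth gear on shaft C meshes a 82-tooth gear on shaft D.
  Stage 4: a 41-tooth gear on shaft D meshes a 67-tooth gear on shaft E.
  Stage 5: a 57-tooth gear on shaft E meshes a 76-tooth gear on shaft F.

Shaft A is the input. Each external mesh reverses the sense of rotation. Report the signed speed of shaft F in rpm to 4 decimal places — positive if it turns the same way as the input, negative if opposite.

Stage 1 [83T→83T]: ω = 3313.0000×83/83 = 3313.0000 rpm, dir flips to −; running = −3313.0000
Stage 2 [69T→71T]: ω = 3313.0000×69/71 = 3219.6761 rpm, dir flips to +; running = +3219.6761
Stage 3 [32T→82T]: ω = 3219.6761×32/82 = 1256.4589 rpm, dir flips to −; running = −1256.4589
Stage 4 [41T→67T]: ω = 1256.4589×41/67 = 768.8779 rpm, dir flips to +; running = +768.8779
Stage 5 [57T→76T]: ω = 768.8779×57/76 = 576.6584 rpm, dir flips to −; running = −576.6584

-576.6584 rpm (opposite to input, |ω| = 576.6584 rpm)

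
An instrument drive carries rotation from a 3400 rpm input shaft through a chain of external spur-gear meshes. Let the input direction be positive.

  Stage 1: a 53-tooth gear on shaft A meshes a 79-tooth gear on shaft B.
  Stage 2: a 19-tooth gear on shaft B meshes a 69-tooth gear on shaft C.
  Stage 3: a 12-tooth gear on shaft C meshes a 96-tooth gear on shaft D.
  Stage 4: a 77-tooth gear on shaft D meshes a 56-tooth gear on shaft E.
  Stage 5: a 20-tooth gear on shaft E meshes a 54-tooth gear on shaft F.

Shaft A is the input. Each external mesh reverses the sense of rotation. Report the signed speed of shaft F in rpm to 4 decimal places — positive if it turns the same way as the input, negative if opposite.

-39.9835 rpm (opposite to input, |ω| = 39.9835 rpm)

Stage 1 [53T→79T]: ω = 3400.0000×53/79 = 2281.0127 rpm, dir flips to −; running = −2281.0127
Stage 2 [19T→69T]: ω = 2281.0127×19/69 = 628.1049 rpm, dir flips to +; running = +628.1049
Stage 3 [12T→96T]: ω = 628.1049×12/96 = 78.5131 rpm, dir flips to −; running = −78.5131
Stage 4 [77T→56T]: ω = 78.5131×77/56 = 107.9555 rpm, dir flips to +; running = +107.9555
Stage 5 [20T→54T]: ω = 107.9555×20/54 = 39.9835 rpm, dir flips to −; running = −39.9835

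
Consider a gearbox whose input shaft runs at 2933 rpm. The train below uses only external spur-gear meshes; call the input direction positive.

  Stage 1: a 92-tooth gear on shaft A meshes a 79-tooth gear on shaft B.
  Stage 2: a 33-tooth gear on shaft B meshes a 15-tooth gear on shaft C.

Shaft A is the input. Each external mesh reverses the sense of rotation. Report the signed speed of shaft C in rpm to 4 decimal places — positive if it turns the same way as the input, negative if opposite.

Stage 1 [92T→79T]: ω = 2933.0000×92/79 = 3415.6456 rpm, dir flips to −; running = −3415.6456
Stage 2 [33T→15T]: ω = 3415.6456×33/15 = 7514.4203 rpm, dir flips to +; running = +7514.4203

+7514.4203 rpm (same as input, |ω| = 7514.4203 rpm)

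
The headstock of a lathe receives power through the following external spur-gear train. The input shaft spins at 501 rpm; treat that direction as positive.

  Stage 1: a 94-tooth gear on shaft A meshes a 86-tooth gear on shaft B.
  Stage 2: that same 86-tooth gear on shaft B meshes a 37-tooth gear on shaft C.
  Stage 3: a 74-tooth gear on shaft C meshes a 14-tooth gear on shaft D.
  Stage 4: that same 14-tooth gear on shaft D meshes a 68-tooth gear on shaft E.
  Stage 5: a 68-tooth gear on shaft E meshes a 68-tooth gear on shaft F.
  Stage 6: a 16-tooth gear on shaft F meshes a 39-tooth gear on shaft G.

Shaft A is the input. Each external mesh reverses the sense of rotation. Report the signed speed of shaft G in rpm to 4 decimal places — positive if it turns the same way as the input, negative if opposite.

+568.2534 rpm (same as input, |ω| = 568.2534 rpm)

Stage 1 [94T→86T]: ω = 501.0000×94/86 = 547.6047 rpm, dir flips to −; running = −547.6047
Stage 2 [86T→37T]: ω = 547.6047×86/37 = 1272.8108 rpm, dir flips to +; running = +1272.8108
Stage 3 [74T→14T]: ω = 1272.8108×74/14 = 6727.7143 rpm, dir flips to −; running = −6727.7143
Stage 4 [14T→68T]: ω = 6727.7143×14/68 = 1385.1176 rpm, dir flips to +; running = +1385.1176
Stage 5 [68T→68T]: ω = 1385.1176×68/68 = 1385.1176 rpm, dir flips to −; running = −1385.1176
Stage 6 [16T→39T]: ω = 1385.1176×16/39 = 568.2534 rpm, dir flips to +; running = +568.2534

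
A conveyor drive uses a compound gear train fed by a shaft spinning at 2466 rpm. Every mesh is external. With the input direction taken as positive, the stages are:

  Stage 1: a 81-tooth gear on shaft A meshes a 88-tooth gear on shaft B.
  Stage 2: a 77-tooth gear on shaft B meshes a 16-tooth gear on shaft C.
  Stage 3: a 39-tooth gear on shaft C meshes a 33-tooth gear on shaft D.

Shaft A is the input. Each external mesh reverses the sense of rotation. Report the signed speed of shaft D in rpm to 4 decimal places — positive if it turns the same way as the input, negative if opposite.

-12909.7202 rpm (opposite to input, |ω| = 12909.7202 rpm)

Stage 1 [81T→88T]: ω = 2466.0000×81/88 = 2269.8409 rpm, dir flips to −; running = −2269.8409
Stage 2 [77T→16T]: ω = 2269.8409×77/16 = 10923.6094 rpm, dir flips to +; running = +10923.6094
Stage 3 [39T→33T]: ω = 10923.6094×39/33 = 12909.7202 rpm, dir flips to −; running = −12909.7202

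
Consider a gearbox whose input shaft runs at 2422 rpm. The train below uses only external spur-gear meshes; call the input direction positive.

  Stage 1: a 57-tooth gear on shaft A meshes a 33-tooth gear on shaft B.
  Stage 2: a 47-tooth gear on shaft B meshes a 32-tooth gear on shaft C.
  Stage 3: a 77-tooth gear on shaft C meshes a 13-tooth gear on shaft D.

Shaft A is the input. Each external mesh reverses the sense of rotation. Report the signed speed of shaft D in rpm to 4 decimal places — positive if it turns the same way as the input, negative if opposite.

-36394.0433 rpm (opposite to input, |ω| = 36394.0433 rpm)

Stage 1 [57T→33T]: ω = 2422.0000×57/33 = 4183.4545 rpm, dir flips to −; running = −4183.4545
Stage 2 [47T→32T]: ω = 4183.4545×47/32 = 6144.4489 rpm, dir flips to +; running = +6144.4489
Stage 3 [77T→13T]: ω = 6144.4489×77/13 = 36394.0433 rpm, dir flips to −; running = −36394.0433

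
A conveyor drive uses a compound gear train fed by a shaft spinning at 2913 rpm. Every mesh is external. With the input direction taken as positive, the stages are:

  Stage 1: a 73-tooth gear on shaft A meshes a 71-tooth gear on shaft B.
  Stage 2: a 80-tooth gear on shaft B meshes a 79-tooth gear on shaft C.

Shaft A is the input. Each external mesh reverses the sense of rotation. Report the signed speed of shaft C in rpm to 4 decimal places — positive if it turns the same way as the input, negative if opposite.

+3032.9684 rpm (same as input, |ω| = 3032.9684 rpm)

Stage 1 [73T→71T]: ω = 2913.0000×73/71 = 2995.0563 rpm, dir flips to −; running = −2995.0563
Stage 2 [80T→79T]: ω = 2995.0563×80/79 = 3032.9684 rpm, dir flips to +; running = +3032.9684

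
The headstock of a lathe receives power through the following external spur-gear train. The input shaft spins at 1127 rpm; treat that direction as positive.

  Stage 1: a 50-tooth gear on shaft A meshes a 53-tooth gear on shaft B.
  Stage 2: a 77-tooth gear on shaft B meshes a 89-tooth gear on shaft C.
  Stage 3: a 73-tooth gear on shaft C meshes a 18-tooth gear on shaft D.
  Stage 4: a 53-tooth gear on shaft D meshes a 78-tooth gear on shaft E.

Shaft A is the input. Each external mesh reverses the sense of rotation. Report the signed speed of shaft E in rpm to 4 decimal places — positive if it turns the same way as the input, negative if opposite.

+2534.8391 rpm (same as input, |ω| = 2534.8391 rpm)

Stage 1 [50T→53T]: ω = 1127.0000×50/53 = 1063.2075 rpm, dir flips to −; running = −1063.2075
Stage 2 [77T→89T]: ω = 1063.2075×77/89 = 919.8537 rpm, dir flips to +; running = +919.8537
Stage 3 [73T→18T]: ω = 919.8537×73/18 = 3730.5179 rpm, dir flips to −; running = −3730.5179
Stage 4 [53T→78T]: ω = 3730.5179×53/78 = 2534.8391 rpm, dir flips to +; running = +2534.8391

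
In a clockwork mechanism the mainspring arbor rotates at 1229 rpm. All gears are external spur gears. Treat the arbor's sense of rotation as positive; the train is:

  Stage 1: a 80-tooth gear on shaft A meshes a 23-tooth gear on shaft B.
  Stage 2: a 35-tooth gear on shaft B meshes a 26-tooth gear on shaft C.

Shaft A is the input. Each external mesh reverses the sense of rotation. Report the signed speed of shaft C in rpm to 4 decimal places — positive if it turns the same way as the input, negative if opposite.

Stage 1 [80T→23T]: ω = 1229.0000×80/23 = 4274.7826 rpm, dir flips to −; running = −4274.7826
Stage 2 [35T→26T]: ω = 4274.7826×35/26 = 5754.5151 rpm, dir flips to +; running = +5754.5151

+5754.5151 rpm (same as input, |ω| = 5754.5151 rpm)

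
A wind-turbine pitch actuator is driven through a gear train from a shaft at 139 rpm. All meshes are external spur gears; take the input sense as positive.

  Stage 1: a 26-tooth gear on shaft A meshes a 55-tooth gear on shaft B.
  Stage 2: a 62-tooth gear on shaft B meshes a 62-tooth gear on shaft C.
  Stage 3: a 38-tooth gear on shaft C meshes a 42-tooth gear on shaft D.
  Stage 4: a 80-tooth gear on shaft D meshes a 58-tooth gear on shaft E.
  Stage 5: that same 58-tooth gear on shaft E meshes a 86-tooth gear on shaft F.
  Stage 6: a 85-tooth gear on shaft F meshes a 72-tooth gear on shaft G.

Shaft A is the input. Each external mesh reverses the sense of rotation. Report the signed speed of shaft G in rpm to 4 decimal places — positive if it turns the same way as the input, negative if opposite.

Stage 1 [26T→55T]: ω = 139.0000×26/55 = 65.7091 rpm, dir flips to −; running = −65.7091
Stage 2 [62T→62T]: ω = 65.7091×62/62 = 65.7091 rpm, dir flips to +; running = +65.7091
Stage 3 [38T→42T]: ω = 65.7091×38/42 = 59.4511 rpm, dir flips to −; running = −59.4511
Stage 4 [80T→58T]: ω = 59.4511×80/58 = 82.0015 rpm, dir flips to +; running = +82.0015
Stage 5 [58T→86T]: ω = 82.0015×58/86 = 55.3033 rpm, dir flips to −; running = −55.3033
Stage 6 [85T→72T]: ω = 55.3033×85/72 = 65.2887 rpm, dir flips to +; running = +65.2887

+65.2887 rpm (same as input, |ω| = 65.2887 rpm)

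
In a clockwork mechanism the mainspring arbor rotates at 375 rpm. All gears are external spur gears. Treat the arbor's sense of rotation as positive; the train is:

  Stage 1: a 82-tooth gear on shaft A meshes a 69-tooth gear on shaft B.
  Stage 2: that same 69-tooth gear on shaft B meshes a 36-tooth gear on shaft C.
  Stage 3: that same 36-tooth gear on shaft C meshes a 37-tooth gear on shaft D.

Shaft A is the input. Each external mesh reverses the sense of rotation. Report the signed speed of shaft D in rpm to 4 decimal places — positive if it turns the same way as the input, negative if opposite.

Stage 1 [82T→69T]: ω = 375.0000×82/69 = 445.6522 rpm, dir flips to −; running = −445.6522
Stage 2 [69T→36T]: ω = 445.6522×69/36 = 854.1667 rpm, dir flips to +; running = +854.1667
Stage 3 [36T→37T]: ω = 854.1667×36/37 = 831.0811 rpm, dir flips to −; running = −831.0811

-831.0811 rpm (opposite to input, |ω| = 831.0811 rpm)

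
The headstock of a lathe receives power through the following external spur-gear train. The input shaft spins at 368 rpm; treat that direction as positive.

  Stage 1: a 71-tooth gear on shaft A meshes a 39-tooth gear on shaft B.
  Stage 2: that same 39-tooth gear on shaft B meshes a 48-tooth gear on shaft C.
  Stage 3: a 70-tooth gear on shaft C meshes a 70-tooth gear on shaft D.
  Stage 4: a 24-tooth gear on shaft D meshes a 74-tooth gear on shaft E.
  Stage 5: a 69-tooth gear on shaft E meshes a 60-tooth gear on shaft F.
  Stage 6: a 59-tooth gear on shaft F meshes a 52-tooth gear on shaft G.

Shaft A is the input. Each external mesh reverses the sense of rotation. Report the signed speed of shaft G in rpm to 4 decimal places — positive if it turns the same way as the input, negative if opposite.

+230.3515 rpm (same as input, |ω| = 230.3515 rpm)

Stage 1 [71T→39T]: ω = 368.0000×71/39 = 669.9487 rpm, dir flips to −; running = −669.9487
Stage 2 [39T→48T]: ω = 669.9487×39/48 = 544.3333 rpm, dir flips to +; running = +544.3333
Stage 3 [70T→70T]: ω = 544.3333×70/70 = 544.3333 rpm, dir flips to −; running = −544.3333
Stage 4 [24T→74T]: ω = 544.3333×24/74 = 176.5405 rpm, dir flips to +; running = +176.5405
Stage 5 [69T→60T]: ω = 176.5405×69/60 = 203.0216 rpm, dir flips to −; running = −203.0216
Stage 6 [59T→52T]: ω = 203.0216×59/52 = 230.3515 rpm, dir flips to +; running = +230.3515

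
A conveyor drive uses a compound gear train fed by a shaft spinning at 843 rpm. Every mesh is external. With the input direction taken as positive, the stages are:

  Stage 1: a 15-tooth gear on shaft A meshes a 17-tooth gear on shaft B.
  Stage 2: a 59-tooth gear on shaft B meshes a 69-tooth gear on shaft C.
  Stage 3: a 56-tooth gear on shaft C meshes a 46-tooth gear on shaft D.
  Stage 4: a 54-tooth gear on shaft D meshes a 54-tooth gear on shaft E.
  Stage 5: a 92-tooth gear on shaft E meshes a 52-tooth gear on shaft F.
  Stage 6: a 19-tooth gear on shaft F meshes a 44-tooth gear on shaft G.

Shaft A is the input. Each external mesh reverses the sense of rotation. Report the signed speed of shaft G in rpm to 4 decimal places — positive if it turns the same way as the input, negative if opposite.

+591.5459 rpm (same as input, |ω| = 591.5459 rpm)

Stage 1 [15T→17T]: ω = 843.0000×15/17 = 743.8235 rpm, dir flips to −; running = −743.8235
Stage 2 [59T→69T]: ω = 743.8235×59/69 = 636.0230 rpm, dir flips to +; running = +636.0230
Stage 3 [56T→46T]: ω = 636.0230×56/46 = 774.2889 rpm, dir flips to −; running = −774.2889
Stage 4 [54T→54T]: ω = 774.2889×54/54 = 774.2889 rpm, dir flips to +; running = +774.2889
Stage 5 [92T→52T]: ω = 774.2889×92/52 = 1369.8957 rpm, dir flips to −; running = −1369.8957
Stage 6 [19T→44T]: ω = 1369.8957×19/44 = 591.5459 rpm, dir flips to +; running = +591.5459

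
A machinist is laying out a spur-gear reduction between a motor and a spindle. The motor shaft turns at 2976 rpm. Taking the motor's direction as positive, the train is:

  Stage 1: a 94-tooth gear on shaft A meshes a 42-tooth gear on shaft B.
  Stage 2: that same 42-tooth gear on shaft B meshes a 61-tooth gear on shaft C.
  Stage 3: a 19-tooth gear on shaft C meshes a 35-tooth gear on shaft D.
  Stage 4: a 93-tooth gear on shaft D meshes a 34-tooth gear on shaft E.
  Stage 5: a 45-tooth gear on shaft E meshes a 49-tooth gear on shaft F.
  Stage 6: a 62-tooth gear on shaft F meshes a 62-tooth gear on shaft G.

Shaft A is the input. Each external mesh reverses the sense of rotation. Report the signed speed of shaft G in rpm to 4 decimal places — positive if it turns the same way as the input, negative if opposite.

+6253.6989 rpm (same as input, |ω| = 6253.6989 rpm)

Stage 1 [94T→42T]: ω = 2976.0000×94/42 = 6660.5714 rpm, dir flips to −; running = −6660.5714
Stage 2 [42T→61T]: ω = 6660.5714×42/61 = 4585.9672 rpm, dir flips to +; running = +4585.9672
Stage 3 [19T→35T]: ω = 4585.9672×19/35 = 2489.5251 rpm, dir flips to −; running = −2489.5251
Stage 4 [93T→34T]: ω = 2489.5251×93/34 = 6809.5832 rpm, dir flips to +; running = +6809.5832
Stage 5 [45T→49T]: ω = 6809.5832×45/49 = 6253.6989 rpm, dir flips to −; running = −6253.6989
Stage 6 [62T→62T]: ω = 6253.6989×62/62 = 6253.6989 rpm, dir flips to +; running = +6253.6989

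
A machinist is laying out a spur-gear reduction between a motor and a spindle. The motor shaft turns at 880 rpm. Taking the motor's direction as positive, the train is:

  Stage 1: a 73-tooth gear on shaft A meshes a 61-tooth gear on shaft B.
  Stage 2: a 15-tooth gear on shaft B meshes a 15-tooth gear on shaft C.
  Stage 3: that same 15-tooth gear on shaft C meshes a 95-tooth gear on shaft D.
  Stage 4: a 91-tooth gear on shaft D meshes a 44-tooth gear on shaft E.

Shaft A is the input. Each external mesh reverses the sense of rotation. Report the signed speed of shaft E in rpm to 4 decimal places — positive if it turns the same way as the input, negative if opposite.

+343.8999 rpm (same as input, |ω| = 343.8999 rpm)

Stage 1 [73T→61T]: ω = 880.0000×73/61 = 1053.1148 rpm, dir flips to −; running = −1053.1148
Stage 2 [15T→15T]: ω = 1053.1148×15/15 = 1053.1148 rpm, dir flips to +; running = +1053.1148
Stage 3 [15T→95T]: ω = 1053.1148×15/95 = 166.2813 rpm, dir flips to −; running = −166.2813
Stage 4 [91T→44T]: ω = 166.2813×91/44 = 343.8999 rpm, dir flips to +; running = +343.8999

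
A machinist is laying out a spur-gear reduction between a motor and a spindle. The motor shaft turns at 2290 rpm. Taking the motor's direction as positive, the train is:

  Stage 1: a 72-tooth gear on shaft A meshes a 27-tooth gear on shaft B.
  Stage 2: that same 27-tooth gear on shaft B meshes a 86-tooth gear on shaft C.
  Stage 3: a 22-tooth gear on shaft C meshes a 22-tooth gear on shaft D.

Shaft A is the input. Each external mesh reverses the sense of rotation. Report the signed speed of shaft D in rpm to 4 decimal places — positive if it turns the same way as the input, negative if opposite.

Stage 1 [72T→27T]: ω = 2290.0000×72/27 = 6106.6667 rpm, dir flips to −; running = −6106.6667
Stage 2 [27T→86T]: ω = 6106.6667×27/86 = 1917.2093 rpm, dir flips to +; running = +1917.2093
Stage 3 [22T→22T]: ω = 1917.2093×22/22 = 1917.2093 rpm, dir flips to −; running = −1917.2093

-1917.2093 rpm (opposite to input, |ω| = 1917.2093 rpm)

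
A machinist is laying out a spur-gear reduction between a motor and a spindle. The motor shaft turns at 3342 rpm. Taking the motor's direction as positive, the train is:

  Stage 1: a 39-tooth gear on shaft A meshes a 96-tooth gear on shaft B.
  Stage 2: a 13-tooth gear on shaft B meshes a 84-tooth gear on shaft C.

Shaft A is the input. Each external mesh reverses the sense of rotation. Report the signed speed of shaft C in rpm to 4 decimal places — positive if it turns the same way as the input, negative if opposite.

+210.1183 rpm (same as input, |ω| = 210.1183 rpm)

Stage 1 [39T→96T]: ω = 3342.0000×39/96 = 1357.6875 rpm, dir flips to −; running = −1357.6875
Stage 2 [13T→84T]: ω = 1357.6875×13/84 = 210.1183 rpm, dir flips to +; running = +210.1183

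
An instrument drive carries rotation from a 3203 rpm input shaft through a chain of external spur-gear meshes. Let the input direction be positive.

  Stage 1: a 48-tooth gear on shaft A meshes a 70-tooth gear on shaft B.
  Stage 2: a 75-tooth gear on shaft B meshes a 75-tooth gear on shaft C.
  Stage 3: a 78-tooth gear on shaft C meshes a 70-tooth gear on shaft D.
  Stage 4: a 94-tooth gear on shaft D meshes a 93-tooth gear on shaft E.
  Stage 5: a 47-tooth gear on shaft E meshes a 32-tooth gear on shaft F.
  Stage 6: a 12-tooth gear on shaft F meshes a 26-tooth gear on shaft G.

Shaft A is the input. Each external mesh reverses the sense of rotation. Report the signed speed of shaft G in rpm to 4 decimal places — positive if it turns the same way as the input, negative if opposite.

Stage 1 [48T→70T]: ω = 3203.0000×48/70 = 2196.3429 rpm, dir flips to −; running = −2196.3429
Stage 2 [75T→75T]: ω = 2196.3429×75/75 = 2196.3429 rpm, dir flips to +; running = +2196.3429
Stage 3 [78T→70T]: ω = 2196.3429×78/70 = 2447.3535 rpm, dir flips to −; running = −2447.3535
Stage 4 [94T→93T]: ω = 2447.3535×94/93 = 2473.6691 rpm, dir flips to +; running = +2473.6691
Stage 5 [47T→32T]: ω = 2473.6691×47/32 = 3633.2015 rpm, dir flips to −; running = −3633.2015
Stage 6 [12T→26T]: ω = 3633.2015×12/26 = 1676.8622 rpm, dir flips to +; running = +1676.8622

+1676.8622 rpm (same as input, |ω| = 1676.8622 rpm)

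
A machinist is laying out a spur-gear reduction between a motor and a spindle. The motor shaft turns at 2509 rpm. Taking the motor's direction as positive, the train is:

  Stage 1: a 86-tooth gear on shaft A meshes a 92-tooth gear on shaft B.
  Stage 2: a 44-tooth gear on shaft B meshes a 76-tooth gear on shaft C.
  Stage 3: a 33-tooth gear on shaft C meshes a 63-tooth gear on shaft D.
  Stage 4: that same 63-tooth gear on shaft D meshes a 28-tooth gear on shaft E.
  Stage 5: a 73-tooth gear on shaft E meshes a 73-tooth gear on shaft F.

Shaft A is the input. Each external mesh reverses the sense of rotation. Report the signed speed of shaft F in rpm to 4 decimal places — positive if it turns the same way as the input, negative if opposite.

-1600.3180 rpm (opposite to input, |ω| = 1600.3180 rpm)

Stage 1 [86T→92T]: ω = 2509.0000×86/92 = 2345.3696 rpm, dir flips to −; running = −2345.3696
Stage 2 [44T→76T]: ω = 2345.3696×44/76 = 1357.8455 rpm, dir flips to +; running = +1357.8455
Stage 3 [33T→63T]: ω = 1357.8455×33/63 = 711.2524 rpm, dir flips to −; running = −711.2524
Stage 4 [63T→28T]: ω = 711.2524×63/28 = 1600.3180 rpm, dir flips to +; running = +1600.3180
Stage 5 [73T→73T]: ω = 1600.3180×73/73 = 1600.3180 rpm, dir flips to −; running = −1600.3180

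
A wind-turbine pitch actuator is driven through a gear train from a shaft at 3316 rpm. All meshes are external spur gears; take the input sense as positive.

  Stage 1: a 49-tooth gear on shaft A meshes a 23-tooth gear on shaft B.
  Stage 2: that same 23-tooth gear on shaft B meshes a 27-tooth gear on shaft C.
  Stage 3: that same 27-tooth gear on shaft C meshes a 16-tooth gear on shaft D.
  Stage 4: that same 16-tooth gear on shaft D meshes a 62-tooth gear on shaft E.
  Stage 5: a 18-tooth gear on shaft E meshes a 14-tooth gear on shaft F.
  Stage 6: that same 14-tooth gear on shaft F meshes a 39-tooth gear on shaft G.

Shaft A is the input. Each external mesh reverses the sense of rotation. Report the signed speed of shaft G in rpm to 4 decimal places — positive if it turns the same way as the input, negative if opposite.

+1209.5583 rpm (same as input, |ω| = 1209.5583 rpm)

Stage 1 [49T→23T]: ω = 3316.0000×49/23 = 7064.5217 rpm, dir flips to −; running = −7064.5217
Stage 2 [23T→27T]: ω = 7064.5217×23/27 = 6017.9259 rpm, dir flips to +; running = +6017.9259
Stage 3 [27T→16T]: ω = 6017.9259×27/16 = 10155.2500 rpm, dir flips to −; running = −10155.2500
Stage 4 [16T→62T]: ω = 10155.2500×16/62 = 2620.7097 rpm, dir flips to +; running = +2620.7097
Stage 5 [18T→14T]: ω = 2620.7097×18/14 = 3369.4839 rpm, dir flips to −; running = −3369.4839
Stage 6 [14T→39T]: ω = 3369.4839×14/39 = 1209.5583 rpm, dir flips to +; running = +1209.5583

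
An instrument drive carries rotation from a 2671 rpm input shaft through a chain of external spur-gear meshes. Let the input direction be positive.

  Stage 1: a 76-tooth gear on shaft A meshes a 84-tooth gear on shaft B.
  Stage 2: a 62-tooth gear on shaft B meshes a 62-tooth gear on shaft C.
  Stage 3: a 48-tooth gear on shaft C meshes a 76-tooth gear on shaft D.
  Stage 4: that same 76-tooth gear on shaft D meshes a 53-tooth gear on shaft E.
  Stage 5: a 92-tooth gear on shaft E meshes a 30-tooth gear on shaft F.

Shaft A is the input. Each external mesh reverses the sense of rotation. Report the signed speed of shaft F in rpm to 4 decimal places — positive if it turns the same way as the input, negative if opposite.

-6711.8174 rpm (opposite to input, |ω| = 6711.8174 rpm)

Stage 1 [76T→84T]: ω = 2671.0000×76/84 = 2416.6190 rpm, dir flips to −; running = −2416.6190
Stage 2 [62T→62T]: ω = 2416.6190×62/62 = 2416.6190 rpm, dir flips to +; running = +2416.6190
Stage 3 [48T→76T]: ω = 2416.6190×48/76 = 1526.2857 rpm, dir flips to −; running = −1526.2857
Stage 4 [76T→53T]: ω = 1526.2857×76/53 = 2188.6361 rpm, dir flips to +; running = +2188.6361
Stage 5 [92T→30T]: ω = 2188.6361×92/30 = 6711.8174 rpm, dir flips to −; running = −6711.8174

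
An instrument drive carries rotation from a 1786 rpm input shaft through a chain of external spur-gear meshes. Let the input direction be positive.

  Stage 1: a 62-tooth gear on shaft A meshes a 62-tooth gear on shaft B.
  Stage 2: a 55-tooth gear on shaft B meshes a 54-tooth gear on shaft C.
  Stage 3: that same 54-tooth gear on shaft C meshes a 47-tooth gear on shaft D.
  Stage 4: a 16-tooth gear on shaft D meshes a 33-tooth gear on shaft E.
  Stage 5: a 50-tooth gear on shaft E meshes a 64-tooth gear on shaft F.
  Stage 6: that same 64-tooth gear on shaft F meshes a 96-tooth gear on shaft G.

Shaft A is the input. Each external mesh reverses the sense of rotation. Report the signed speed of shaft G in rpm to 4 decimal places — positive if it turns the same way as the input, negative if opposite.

Stage 1 [62T→62T]: ω = 1786.0000×62/62 = 1786.0000 rpm, dir flips to −; running = −1786.0000
Stage 2 [55T→54T]: ω = 1786.0000×55/54 = 1819.0741 rpm, dir flips to +; running = +1819.0741
Stage 3 [54T→47T]: ω = 1819.0741×54/47 = 2090.0000 rpm, dir flips to −; running = −2090.0000
Stage 4 [16T→33T]: ω = 2090.0000×16/33 = 1013.3333 rpm, dir flips to +; running = +1013.3333
Stage 5 [50T→64T]: ω = 1013.3333×50/64 = 791.6667 rpm, dir flips to −; running = −791.6667
Stage 6 [64T→96T]: ω = 791.6667×64/96 = 527.7778 rpm, dir flips to +; running = +527.7778

+527.7778 rpm (same as input, |ω| = 527.7778 rpm)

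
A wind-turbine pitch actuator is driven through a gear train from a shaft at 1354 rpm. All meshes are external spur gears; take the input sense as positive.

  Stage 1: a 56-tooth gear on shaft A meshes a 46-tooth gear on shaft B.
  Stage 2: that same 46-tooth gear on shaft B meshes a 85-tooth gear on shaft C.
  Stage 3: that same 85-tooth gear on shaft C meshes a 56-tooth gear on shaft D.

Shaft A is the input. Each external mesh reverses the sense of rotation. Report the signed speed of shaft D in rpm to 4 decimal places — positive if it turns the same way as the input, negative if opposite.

-1354.0000 rpm (opposite to input, |ω| = 1354.0000 rpm)

Stage 1 [56T→46T]: ω = 1354.0000×56/46 = 1648.3478 rpm, dir flips to −; running = −1648.3478
Stage 2 [46T→85T]: ω = 1648.3478×46/85 = 892.0471 rpm, dir flips to +; running = +892.0471
Stage 3 [85T→56T]: ω = 892.0471×85/56 = 1354.0000 rpm, dir flips to −; running = −1354.0000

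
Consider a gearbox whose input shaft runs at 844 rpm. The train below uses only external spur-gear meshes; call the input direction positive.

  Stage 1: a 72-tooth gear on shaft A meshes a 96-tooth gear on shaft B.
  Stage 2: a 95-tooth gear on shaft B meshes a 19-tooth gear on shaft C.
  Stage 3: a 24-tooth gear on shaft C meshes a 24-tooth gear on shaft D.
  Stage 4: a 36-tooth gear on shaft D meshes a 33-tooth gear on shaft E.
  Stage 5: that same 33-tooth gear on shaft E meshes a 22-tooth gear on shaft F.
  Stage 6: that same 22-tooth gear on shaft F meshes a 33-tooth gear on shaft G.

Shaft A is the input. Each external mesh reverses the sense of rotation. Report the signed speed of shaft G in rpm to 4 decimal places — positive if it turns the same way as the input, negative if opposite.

Stage 1 [72T→96T]: ω = 844.0000×72/96 = 633.0000 rpm, dir flips to −; running = −633.0000
Stage 2 [95T→19T]: ω = 633.0000×95/19 = 3165.0000 rpm, dir flips to +; running = +3165.0000
Stage 3 [24T→24T]: ω = 3165.0000×24/24 = 3165.0000 rpm, dir flips to −; running = −3165.0000
Stage 4 [36T→33T]: ω = 3165.0000×36/33 = 3452.7273 rpm, dir flips to +; running = +3452.7273
Stage 5 [33T→22T]: ω = 3452.7273×33/22 = 5179.0909 rpm, dir flips to −; running = −5179.0909
Stage 6 [22T→33T]: ω = 5179.0909×22/33 = 3452.7273 rpm, dir flips to +; running = +3452.7273

+3452.7273 rpm (same as input, |ω| = 3452.7273 rpm)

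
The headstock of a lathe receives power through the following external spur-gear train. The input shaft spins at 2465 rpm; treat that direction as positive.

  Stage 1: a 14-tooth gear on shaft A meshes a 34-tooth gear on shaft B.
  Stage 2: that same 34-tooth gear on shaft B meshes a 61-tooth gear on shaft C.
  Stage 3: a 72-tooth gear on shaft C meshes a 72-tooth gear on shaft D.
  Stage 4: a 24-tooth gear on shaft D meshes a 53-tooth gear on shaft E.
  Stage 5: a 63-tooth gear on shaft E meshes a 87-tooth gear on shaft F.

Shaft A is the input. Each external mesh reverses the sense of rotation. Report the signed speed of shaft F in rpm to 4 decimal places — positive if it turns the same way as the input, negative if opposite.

Stage 1 [14T→34T]: ω = 2465.0000×14/34 = 1015.0000 rpm, dir flips to −; running = −1015.0000
Stage 2 [34T→61T]: ω = 1015.0000×34/61 = 565.7377 rpm, dir flips to +; running = +565.7377
Stage 3 [72T→72T]: ω = 565.7377×72/72 = 565.7377 rpm, dir flips to −; running = −565.7377
Stage 4 [24T→53T]: ω = 565.7377×24/53 = 256.1831 rpm, dir flips to +; running = +256.1831
Stage 5 [63T→87T]: ω = 256.1831×63/87 = 185.5119 rpm, dir flips to −; running = −185.5119

-185.5119 rpm (opposite to input, |ω| = 185.5119 rpm)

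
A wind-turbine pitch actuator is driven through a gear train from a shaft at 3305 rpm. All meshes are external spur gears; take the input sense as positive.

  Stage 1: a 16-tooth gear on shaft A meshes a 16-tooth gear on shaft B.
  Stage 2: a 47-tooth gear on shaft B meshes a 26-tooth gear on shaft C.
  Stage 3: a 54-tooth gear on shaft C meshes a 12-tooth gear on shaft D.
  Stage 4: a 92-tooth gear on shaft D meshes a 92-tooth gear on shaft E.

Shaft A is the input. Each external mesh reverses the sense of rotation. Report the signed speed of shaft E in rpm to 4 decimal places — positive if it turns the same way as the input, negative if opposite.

+26884.9038 rpm (same as input, |ω| = 26884.9038 rpm)

Stage 1 [16T→16T]: ω = 3305.0000×16/16 = 3305.0000 rpm, dir flips to −; running = −3305.0000
Stage 2 [47T→26T]: ω = 3305.0000×47/26 = 5974.4231 rpm, dir flips to +; running = +5974.4231
Stage 3 [54T→12T]: ω = 5974.4231×54/12 = 26884.9038 rpm, dir flips to −; running = −26884.9038
Stage 4 [92T→92T]: ω = 26884.9038×92/92 = 26884.9038 rpm, dir flips to +; running = +26884.9038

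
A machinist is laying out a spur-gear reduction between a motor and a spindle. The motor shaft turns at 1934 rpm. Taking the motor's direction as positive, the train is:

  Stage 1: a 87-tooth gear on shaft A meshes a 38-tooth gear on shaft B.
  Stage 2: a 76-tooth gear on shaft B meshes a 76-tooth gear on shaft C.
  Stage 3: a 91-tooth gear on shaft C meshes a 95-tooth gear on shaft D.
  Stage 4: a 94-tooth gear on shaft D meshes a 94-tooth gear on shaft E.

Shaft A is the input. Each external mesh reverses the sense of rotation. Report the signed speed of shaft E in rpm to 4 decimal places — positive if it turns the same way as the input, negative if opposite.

+4241.4066 rpm (same as input, |ω| = 4241.4066 rpm)

Stage 1 [87T→38T]: ω = 1934.0000×87/38 = 4427.8421 rpm, dir flips to −; running = −4427.8421
Stage 2 [76T→76T]: ω = 4427.8421×76/76 = 4427.8421 rpm, dir flips to +; running = +4427.8421
Stage 3 [91T→95T]: ω = 4427.8421×91/95 = 4241.4066 rpm, dir flips to −; running = −4241.4066
Stage 4 [94T→94T]: ω = 4241.4066×94/94 = 4241.4066 rpm, dir flips to +; running = +4241.4066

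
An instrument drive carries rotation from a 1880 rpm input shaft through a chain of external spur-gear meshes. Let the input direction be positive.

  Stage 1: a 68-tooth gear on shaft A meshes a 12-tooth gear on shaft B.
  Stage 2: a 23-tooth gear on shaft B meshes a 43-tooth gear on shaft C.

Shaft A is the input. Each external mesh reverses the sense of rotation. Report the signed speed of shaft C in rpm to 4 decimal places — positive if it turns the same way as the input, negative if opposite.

Stage 1 [68T→12T]: ω = 1880.0000×68/12 = 10653.3333 rpm, dir flips to −; running = −10653.3333
Stage 2 [23T→43T]: ω = 10653.3333×23/43 = 5698.2946 rpm, dir flips to +; running = +5698.2946

+5698.2946 rpm (same as input, |ω| = 5698.2946 rpm)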